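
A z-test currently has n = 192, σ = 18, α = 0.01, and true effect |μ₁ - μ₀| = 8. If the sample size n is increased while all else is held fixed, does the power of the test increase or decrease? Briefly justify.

Power increases: a larger n shrinks the standard error σ/√n, moving the sampling distribution under H₁ further from the critical value.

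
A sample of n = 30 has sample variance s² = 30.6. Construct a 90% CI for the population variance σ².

df = 29. χ²_{0.05} = 42.557, χ²_{0.95} = 17.708. CI for σ² = ((n-1)s²/χ²_{α/2}, (n-1)s²/χ²_{1-α/2}) = (29·30.6/42.557, 29·30.6/17.708) = (20.85, 50.11)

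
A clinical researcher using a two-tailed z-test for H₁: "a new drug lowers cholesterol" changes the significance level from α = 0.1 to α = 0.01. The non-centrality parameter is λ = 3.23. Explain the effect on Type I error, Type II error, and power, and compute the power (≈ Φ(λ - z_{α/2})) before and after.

Decreasing α from 0.1 to 0.01:
• Type I error rate decreases (α is the Type I rate by definition).
• Critical value moves from z_{α/2} = 1.645 to 2.576, so power = Φ(λ - z_{α/2}) goes from Φ(3.23 - 1.645) = 0.944 to Φ(3.23 - 2.576) = 0.743.
• Type II error rate β = 1 - power therefore increases (0.056 → 0.257).
Appropriate when false positives are costly — here, approving an ineffective drug — patients take a useless medication and may skip effective alternatives.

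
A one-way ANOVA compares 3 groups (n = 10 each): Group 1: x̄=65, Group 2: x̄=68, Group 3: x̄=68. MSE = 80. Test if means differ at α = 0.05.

Grand mean = 67.0. SS_between = 60.0, MS_between = 30.0. F = 0.375, F_crit ≈ 3.354. Fail to reject H₀.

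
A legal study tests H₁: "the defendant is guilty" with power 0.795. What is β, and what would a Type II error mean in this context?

β = 1 - power = 1 - 0.795 = 0.205. A Type II error is failing to reject H₀ when H₀ is false (false negative) — here, failing to conclude that the defendant is guilty when in fact it is true. Consequence: acquitting a guilty person.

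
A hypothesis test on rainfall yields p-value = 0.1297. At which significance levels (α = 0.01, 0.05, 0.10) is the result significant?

p = 0.1297. Not significant at any of the given levels.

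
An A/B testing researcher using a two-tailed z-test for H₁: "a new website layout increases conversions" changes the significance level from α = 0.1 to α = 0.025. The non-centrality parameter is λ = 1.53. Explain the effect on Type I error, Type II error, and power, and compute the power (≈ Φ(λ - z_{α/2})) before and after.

Decreasing α from 0.1 to 0.025:
• Type I error rate decreases (α is the Type I rate by definition).
• Critical value moves from z_{α/2} = 1.645 to 2.241, so power = Φ(λ - z_{α/2}) goes from Φ(1.53 - 1.645) = 0.454 to Φ(1.53 - 2.241) = 0.239.
• Type II error rate β = 1 - power therefore increases (0.546 → 0.761).
Appropriate when false positives are costly — here, rolling out a layout that doesn't actually help — wasted engineering effort.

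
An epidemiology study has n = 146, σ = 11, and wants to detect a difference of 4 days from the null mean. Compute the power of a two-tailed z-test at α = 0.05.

SE = σ/√n = 11/√146 = 0.91. Non-centrality λ = d/SE = 4/0.91 = 4.394. Power ≈ Φ(λ - z_{α/2}) = Φ(4.394 - 1.96) = Φ(2.434) = 0.993.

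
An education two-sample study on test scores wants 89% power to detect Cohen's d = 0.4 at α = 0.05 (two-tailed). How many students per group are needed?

z_{α/2} = 1.96, z_β = Φ⁻¹(0.89) = 1.227. For small effect (d = 0.4): n per group = 2(z_{α/2} + z_β)²/d² = 2(1.96 + 1.227)²/0.4² = 127.0 → 127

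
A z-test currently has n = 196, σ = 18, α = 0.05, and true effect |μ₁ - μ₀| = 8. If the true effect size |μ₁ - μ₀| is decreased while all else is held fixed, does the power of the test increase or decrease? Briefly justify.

Power decreases: a smaller true effect decreases the non-centrality λ = |μ₁ - μ₀|/(σ/√n).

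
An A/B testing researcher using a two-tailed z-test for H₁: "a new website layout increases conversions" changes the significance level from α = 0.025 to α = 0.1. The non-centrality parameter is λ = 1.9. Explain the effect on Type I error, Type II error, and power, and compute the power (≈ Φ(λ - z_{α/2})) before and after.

Increasing α from 0.025 to 0.1:
• Type I error rate increases (α is the Type I rate by definition).
• Critical value moves from z_{α/2} = 2.241 to 1.645, so power = Φ(λ - z_{α/2}) goes from Φ(1.9 - 2.241) = 0.367 to Φ(1.9 - 1.645) = 0.601.
• Type II error rate β = 1 - power therefore decreases (0.633 → 0.399).
Appropriate when false negatives are costly — here, discarding a layout that would have improved conversions — lost revenue.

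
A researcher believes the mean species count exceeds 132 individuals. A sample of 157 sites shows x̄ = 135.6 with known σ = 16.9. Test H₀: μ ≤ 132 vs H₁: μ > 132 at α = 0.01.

z = 2.669. Critical value: 2.33. Reject H₀.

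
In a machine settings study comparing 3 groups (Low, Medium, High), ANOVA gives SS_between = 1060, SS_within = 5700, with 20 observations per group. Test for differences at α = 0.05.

df_between = 2, df_within = 57. F = MS_between/MS_within = 530.0/100.0 = 5.3. F_crit ≈ 3.159. Reject H₀. At least one mean differs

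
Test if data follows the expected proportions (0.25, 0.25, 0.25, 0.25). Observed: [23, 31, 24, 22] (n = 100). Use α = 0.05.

Expected: [25.0, 25.0, 25.0, 25.0]. χ² = 2.0. df = 3, critical = 7.815. Fail to reject H₀.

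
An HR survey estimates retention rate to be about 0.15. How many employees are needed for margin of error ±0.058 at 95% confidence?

n = z²p(1-p)/E² = 1.96²×0.15×0.85/0.058² = 145.6 → n = 146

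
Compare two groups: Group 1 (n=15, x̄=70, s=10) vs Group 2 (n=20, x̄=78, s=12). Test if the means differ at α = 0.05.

Pooled sp = 11.2. t = -2.092, df = 33. Critical t = ±2.035. Reject H₀.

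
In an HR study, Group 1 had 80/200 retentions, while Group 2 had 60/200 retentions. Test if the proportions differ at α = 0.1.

p̂₁ = 0.4, p̂₂ = 0.3, pooled p̂ = 0.35. z = 2.097. Critical: ±1.645. Reject H₀.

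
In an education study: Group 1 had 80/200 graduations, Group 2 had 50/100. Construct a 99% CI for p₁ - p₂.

p̂₁ = 0.4, p̂₂ = 0.5. Difference = -0.1. CI = (-0.257, 0.057)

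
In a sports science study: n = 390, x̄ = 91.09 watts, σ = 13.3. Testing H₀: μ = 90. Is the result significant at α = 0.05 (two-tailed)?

z = (91.09 - 90)/(13.3/√390) = 1.618. Since |z| ≤ 1.96, not significant at α = 0.05.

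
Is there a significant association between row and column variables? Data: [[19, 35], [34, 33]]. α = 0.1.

χ² = 2.941. df = 1, critical = 2.706. Reject H₀. Variables are dependent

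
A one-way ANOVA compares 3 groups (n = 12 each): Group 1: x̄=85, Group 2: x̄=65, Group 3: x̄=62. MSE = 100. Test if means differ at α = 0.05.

Grand mean = 70.67. SS_between = 3752.0, MS_between = 1876.0. F = 18.76, F_crit ≈ 3.285. Reject H₀.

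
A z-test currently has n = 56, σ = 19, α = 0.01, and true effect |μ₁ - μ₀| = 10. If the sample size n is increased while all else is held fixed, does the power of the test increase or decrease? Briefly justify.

Power increases: a larger n shrinks the standard error σ/√n, moving the sampling distribution under H₁ further from the critical value.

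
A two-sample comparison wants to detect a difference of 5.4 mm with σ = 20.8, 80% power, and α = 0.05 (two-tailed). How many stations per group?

n per group = 2(z_α/2 + z_β)²σ²/d² = 2×(1.96 + 0.84)²×20.8²/5.4² = 232.6 → n = 233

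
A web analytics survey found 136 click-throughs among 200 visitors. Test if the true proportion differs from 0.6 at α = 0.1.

p̂ = 0.68, p₀ = 0.6. z = (p̂ - p₀)/√(p₀(1-p₀)/n) = 2.309. Critical: ±1.645. Reject H₀.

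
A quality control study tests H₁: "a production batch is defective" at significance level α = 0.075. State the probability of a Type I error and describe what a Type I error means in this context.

P(Type I error) = α = 0.075. A Type I error is rejecting H₀ when H₀ is actually true (false positive) — here, concluding that a production batch is defective when in fact this is not the case. Consequence: scrapping a good batch — wasted material and cost for no reason.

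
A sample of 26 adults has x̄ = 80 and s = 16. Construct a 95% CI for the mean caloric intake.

CI = x̄ ± t*(s/√n) = 80 ± 2.06(16/√26) = (73.54, 86.46)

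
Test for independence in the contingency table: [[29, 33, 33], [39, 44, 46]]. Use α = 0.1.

χ² = 0.021. df = 2, critical = 4.605. Fail to reject H₀. No evidence of dependence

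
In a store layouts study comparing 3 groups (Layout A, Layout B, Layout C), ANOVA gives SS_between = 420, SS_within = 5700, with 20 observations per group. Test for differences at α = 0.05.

df_between = 2, df_within = 57. F = MS_between/MS_within = 210.0/100.0 = 2.1. F_crit ≈ 3.159. Fail to reject H₀.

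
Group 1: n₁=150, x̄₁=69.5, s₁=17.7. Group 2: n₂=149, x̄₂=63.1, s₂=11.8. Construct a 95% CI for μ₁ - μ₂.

Difference = 6.4. SE = √(17.7²/150 + 11.8²/149) = 1.739. CI = (2.99, 9.81)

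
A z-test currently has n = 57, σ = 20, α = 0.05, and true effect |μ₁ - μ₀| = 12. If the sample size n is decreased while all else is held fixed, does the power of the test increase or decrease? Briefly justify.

Power decreases: a smaller n inflates the standard error σ/√n, pulling the sampling distribution under H₁ back toward the critical value.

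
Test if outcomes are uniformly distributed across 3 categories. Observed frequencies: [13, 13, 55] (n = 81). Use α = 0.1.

Expected = 27 each. χ² = Σ(O-E)²/E = 43.556. df = 2, critical value = 4.605. Reject H₀.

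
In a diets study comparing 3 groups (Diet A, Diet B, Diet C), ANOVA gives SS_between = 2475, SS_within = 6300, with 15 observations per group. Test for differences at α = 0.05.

df_between = 2, df_within = 42. F = MS_between/MS_within = 1237.5/150.0 = 8.25. F_crit ≈ 3.22. Reject H₀. At least one mean differs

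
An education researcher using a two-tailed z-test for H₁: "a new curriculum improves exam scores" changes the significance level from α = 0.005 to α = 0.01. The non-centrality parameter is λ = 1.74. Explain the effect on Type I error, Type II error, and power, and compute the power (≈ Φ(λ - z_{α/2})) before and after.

Increasing α from 0.005 to 0.01:
• Type I error rate increases (α is the Type I rate by definition).
• Critical value moves from z_{α/2} = 2.807 to 2.576, so power = Φ(λ - z_{α/2}) goes from Φ(1.74 - 2.807) = 0.143 to Φ(1.74 - 2.576) = 0.202.
• Type II error rate β = 1 - power therefore decreases (0.857 → 0.798).
Appropriate when false negatives are costly — here, keeping the old curriculum when the new one would have helped students.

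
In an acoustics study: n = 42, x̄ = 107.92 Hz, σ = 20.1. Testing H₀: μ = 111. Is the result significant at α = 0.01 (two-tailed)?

z = (107.92 - 111)/(20.1/√42) = -0.993. Since |z| ≤ 2.576, not significant at α = 0.01.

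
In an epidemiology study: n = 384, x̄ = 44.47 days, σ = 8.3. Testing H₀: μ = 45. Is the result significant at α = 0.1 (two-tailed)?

z = (44.47 - 45)/(8.3/√384) = -1.251. Since |z| ≤ 1.645, not significant at α = 0.1.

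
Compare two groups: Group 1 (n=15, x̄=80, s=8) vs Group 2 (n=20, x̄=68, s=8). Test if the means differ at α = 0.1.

Pooled sp = 8.0. t = 4.392, df = 33. Critical t = ±1.692. Reject H₀.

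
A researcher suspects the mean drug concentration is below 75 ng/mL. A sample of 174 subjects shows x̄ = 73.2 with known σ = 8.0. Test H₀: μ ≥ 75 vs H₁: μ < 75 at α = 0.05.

z = -2.968. Critical value: -1.645. Reject H₀.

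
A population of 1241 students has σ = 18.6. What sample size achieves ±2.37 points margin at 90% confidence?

Without FPC: n₀ = (1.645×18.6/2.37)² = 166.671. With FPC: n = n₀N/(n₀+N-1) = 147.04 → n = 148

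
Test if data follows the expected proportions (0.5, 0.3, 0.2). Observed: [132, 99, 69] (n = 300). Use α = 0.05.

Expected: [150.0, 90.0, 60.0]. χ² = 4.41. df = 2, critical = 5.991. Fail to reject H₀.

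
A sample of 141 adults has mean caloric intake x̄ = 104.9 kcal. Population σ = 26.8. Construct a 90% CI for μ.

CI = x̄ ± z*(σ/√n) = 104.9 ± 1.645(26.8/√141) = 104.9 ± 3.71 = (101.19, 108.61)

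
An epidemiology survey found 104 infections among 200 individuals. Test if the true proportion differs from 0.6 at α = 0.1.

p̂ = 0.52, p₀ = 0.6. z = (p̂ - p₀)/√(p₀(1-p₀)/n) = -2.309. Critical: ±1.645. Reject H₀.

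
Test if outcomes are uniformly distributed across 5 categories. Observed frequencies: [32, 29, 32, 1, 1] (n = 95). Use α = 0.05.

Expected = 19 each. χ² = Σ(O-E)²/E = 57.158. df = 4, critical value = 9.488. Reject H₀.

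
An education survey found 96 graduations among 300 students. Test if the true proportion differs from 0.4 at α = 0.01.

p̂ = 0.32, p₀ = 0.4. z = (p̂ - p₀)/√(p₀(1-p₀)/n) = -2.828. Critical: ±2.576. Reject H₀.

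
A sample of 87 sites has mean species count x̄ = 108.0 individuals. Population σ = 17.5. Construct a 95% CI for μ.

CI = x̄ ± z*(σ/√n) = 108.0 ± 1.96(17.5/√87) = 108.0 ± 3.68 = (104.32, 111.68)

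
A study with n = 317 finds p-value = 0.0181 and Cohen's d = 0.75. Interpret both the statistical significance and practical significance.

Statistically significant (p = 0.0181 < 0.05). Cohen's d = 0.75 indicates a medium effect size. Both statistical and practical significance should be considered.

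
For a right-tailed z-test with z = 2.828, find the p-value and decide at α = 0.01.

p = P(Z > 2.828) = 1 - Φ(2.828) ≈ 0.0023. Since p < 0.01, reject H₀ (significant) at α = 0.01.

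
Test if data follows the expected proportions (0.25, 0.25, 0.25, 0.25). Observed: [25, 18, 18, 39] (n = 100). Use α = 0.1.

Expected: [25.0, 25.0, 25.0, 25.0]. χ² = 11.76. df = 3, critical = 6.251. Reject H₀.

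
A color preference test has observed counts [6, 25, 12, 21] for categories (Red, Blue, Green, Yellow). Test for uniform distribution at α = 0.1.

Expected = 16 each. χ² = Σ(O-E)²/E = 13.875. df = 3, critical value = 6.251. Reject H₀.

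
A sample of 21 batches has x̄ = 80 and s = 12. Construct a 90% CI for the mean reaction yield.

CI = x̄ ± t*(s/√n) = 80 ± 1.725(12/√21) = (75.48, 84.52)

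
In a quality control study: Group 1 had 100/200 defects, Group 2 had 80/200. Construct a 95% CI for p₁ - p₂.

p̂₁ = 0.5, p̂₂ = 0.4. Difference = 0.1. CI = (0.003, 0.197)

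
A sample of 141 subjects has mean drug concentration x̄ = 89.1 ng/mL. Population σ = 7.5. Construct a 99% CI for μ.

CI = x̄ ± z*(σ/√n) = 89.1 ± 2.576(7.5/√141) = 89.1 ± 1.63 = (87.47, 90.73)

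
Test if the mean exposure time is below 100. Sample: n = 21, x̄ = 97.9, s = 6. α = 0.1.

t = (97.9 - 100)/(6/√21) = -1.604, df = 20. Critical t = -1.325. Reject H₀.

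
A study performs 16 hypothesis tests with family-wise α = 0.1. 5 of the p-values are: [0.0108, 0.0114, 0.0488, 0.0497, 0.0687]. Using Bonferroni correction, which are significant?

Bonferroni α = 0.1/16 = 0.00625. None of the given p-values are significant.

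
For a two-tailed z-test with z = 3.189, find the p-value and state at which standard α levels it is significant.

p = 2·P(Z > |3.189|) = 2·(1 - Φ(3.189)) ≈ 0.0014. Significant at α = 0.1; Significant at α = 0.05; Significant at α = 0.01.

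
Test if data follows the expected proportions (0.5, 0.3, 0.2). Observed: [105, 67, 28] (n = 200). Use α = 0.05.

Expected: [100.0, 60.0, 40.0]. χ² = 4.667. df = 2, critical = 5.991. Fail to reject H₀.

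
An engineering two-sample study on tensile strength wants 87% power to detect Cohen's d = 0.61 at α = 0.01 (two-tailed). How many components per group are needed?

z_{α/2} = 2.576, z_β = Φ⁻¹(0.87) = 1.126. For medium effect (d = 0.61): n per group = 2(z_{α/2} + z_β)²/d² = 2(2.576 + 1.126)²/0.61² = 73.7 → 74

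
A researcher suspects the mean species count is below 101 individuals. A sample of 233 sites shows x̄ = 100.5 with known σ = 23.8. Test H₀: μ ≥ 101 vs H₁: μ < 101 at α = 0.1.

z = -0.321. Critical value: -1.28. Fail to reject H₀.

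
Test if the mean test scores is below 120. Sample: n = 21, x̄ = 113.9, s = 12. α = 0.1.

t = (113.9 - 120)/(12/√21) = -2.329, df = 20. Critical t = -1.325. Reject H₀.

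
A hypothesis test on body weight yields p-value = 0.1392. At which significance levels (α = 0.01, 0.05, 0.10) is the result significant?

p = 0.1392. Not significant at any of the given levels.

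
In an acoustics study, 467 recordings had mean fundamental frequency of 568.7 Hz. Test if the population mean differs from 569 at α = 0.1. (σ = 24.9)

z = (x̄ - μ₀)/(σ/√n) = (568.7 - 569)/(24.9/√467) = -0.26. Critical value: ±1.645. Since |-0.26| ≤ 1.645, Fail to reject H₀.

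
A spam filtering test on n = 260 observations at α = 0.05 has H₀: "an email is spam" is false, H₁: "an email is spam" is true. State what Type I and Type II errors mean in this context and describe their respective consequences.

Type I (false positive): concluding that an email is spam when it is not — a legitimate email is sent to the spam folder and the user misses it. Type II (false negative): failing to conclude that an email is spam when it is — a spam email lands in the inbox. Which is costlier depends on domain priorities and is a judgement call rather than a statistical fact.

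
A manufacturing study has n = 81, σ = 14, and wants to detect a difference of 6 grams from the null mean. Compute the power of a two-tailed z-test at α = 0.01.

SE = σ/√n = 14/√81 = 1.556. Non-centrality λ = d/SE = 6/1.556 = 3.857. Power ≈ Φ(λ - z_{α/2}) = Φ(3.857 - 2.576) = Φ(1.281) = 0.9.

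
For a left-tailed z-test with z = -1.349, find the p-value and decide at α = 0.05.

p = P(Z < -1.349) = Φ(-1.349) ≈ 0.0887. Since p ≥ 0.05, fail to reject H₀ (not significant) at α = 0.05.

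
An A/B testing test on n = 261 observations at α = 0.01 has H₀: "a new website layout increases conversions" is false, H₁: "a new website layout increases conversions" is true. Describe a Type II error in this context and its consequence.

Type II error: failing to reject H₀ when it is false — concluding that a new website layout increases conversions is not supported when in fact it is. Consequence: discarding a layout that would have improved conversions — lost revenue.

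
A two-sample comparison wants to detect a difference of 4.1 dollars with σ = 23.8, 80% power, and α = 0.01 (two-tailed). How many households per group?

n per group = 2(z_α/2 + z_β)²σ²/d² = 2×(2.576 + 0.84)²×23.8²/4.1² = 786.4 → n = 787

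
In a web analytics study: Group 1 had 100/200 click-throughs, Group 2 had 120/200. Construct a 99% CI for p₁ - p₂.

p̂₁ = 0.5, p̂₂ = 0.6. Difference = -0.1. CI = (-0.228, 0.028)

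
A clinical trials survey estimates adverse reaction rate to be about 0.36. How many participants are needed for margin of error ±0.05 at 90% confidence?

n = z²p(1-p)/E² = 1.645²×0.36×0.64/0.05² = 249.4 → n = 250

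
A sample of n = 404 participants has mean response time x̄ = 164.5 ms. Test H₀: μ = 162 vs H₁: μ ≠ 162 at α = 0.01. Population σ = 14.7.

z = (x̄ - μ₀)/(σ/√n) = (164.5 - 162)/(14.7/√404) = 3.418. Critical value: ±2.576. Since |3.418| > 2.576, Reject H₀.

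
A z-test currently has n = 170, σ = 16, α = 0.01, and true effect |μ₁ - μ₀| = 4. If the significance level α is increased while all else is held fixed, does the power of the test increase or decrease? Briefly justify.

Power increases: a larger α lowers the critical value, so more of the H₁ sampling distribution falls in the rejection region.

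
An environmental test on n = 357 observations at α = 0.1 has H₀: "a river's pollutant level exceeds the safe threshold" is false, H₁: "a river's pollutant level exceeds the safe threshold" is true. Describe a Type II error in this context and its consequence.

Type II error: failing to reject H₀ when it is false — concluding that a river's pollutant level exceeds the safe threshold is not supported when in fact it is. Consequence: allowing unsafe pollution to continue.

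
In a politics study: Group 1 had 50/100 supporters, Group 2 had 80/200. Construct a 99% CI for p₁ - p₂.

p̂₁ = 0.5, p̂₂ = 0.4. Difference = 0.1. CI = (-0.057, 0.257)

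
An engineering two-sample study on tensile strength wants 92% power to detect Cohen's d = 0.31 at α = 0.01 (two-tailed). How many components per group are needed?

z_{α/2} = 2.576, z_β = Φ⁻¹(0.92) = 1.405. For small effect (d = 0.31): n per group = 2(z_{α/2} + z_β)²/d² = 2(2.576 + 1.405)²/0.31² = 329.8 → 330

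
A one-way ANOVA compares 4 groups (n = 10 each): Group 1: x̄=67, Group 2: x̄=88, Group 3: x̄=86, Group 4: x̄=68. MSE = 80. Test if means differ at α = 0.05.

Grand mean = 77.25. SS_between = 3827.5, MS_between = 1275.83. F = 15.948, F_crit ≈ 2.866. Reject H₀.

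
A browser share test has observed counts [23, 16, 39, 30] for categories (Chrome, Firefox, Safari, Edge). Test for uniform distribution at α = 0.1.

Expected = 27 each. χ² = Σ(O-E)²/E = 10.741. df = 3, critical value = 6.251. Reject H₀.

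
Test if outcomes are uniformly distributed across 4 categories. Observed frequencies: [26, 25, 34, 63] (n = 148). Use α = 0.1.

Expected = 37 each. χ² = Σ(O-E)²/E = 25.676. df = 3, critical value = 6.251. Reject H₀.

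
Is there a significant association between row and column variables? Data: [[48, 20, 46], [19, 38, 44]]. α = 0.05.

χ² = 17.461. df = 2, critical = 5.991. Reject H₀. Variables are dependent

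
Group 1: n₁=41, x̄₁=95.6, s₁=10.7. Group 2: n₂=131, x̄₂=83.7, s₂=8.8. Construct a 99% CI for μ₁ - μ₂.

Difference = 11.9. SE = √(10.7²/41 + 8.8²/131) = 1.839. CI = (7.16, 16.64)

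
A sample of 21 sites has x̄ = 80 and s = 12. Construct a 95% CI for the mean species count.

CI = x̄ ± t*(s/√n) = 80 ± 2.086(12/√21) = (74.54, 85.46)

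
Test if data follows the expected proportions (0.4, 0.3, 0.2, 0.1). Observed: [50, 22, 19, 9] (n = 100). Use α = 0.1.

Expected: [40.0, 30.0, 20.0, 10.0]. χ² = 4.783. df = 3, critical = 6.251. Fail to reject H₀.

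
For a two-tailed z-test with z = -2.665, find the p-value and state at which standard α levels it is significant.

p = 2·P(Z > |-2.665|) = 2·(1 - Φ(2.665)) ≈ 0.0077. Significant at α = 0.1; Significant at α = 0.05; Significant at α = 0.01.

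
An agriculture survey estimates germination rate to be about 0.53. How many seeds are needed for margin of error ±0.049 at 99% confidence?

n = z²p(1-p)/E² = 2.576²×0.53×0.47/0.049² = 688.5 → n = 689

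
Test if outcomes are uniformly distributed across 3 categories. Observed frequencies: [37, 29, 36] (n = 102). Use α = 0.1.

Expected = 34 each. χ² = Σ(O-E)²/E = 1.118. df = 2, critical value = 4.605. Fail to reject H₀.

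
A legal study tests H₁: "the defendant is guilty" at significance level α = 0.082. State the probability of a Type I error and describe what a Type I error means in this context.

P(Type I error) = α = 0.082. A Type I error is rejecting H₀ when H₀ is actually true (false positive) — here, concluding that the defendant is guilty when in fact this is not the case. Consequence: convicting an innocent person.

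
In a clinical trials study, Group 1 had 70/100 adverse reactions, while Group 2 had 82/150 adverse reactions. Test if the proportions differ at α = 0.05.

p̂₁ = 0.7, p̂₂ = 0.547, pooled p̂ = 0.608. z = 2.433. Critical: ±1.96. Reject H₀.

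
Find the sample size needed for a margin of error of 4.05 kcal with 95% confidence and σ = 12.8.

n = (z*σ/E)² = (1.96×12.8/4.05)² = 38.4 → n = 39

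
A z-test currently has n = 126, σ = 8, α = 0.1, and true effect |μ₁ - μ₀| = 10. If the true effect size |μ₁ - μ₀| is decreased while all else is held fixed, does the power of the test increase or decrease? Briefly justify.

Power decreases: a smaller true effect decreases the non-centrality λ = |μ₁ - μ₀|/(σ/√n).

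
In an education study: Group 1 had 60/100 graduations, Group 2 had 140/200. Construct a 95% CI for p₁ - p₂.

p̂₁ = 0.6, p̂₂ = 0.7. Difference = -0.1. CI = (-0.215, 0.015)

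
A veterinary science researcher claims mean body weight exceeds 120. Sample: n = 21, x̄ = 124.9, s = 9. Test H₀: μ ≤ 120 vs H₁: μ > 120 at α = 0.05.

t = (124.9 - 120)/(9/√21) = 2.495, df = 20. Critical t = 1.725. Reject H₀.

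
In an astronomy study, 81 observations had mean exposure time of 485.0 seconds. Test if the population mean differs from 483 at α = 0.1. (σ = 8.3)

z = (x̄ - μ₀)/(σ/√n) = (485.0 - 483)/(8.3/√81) = 2.169. Critical value: ±1.645. Since |2.169| > 1.645, Reject H₀.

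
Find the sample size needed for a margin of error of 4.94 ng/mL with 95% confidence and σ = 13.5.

n = (z*σ/E)² = (1.96×13.5/4.94)² = 28.7 → n = 29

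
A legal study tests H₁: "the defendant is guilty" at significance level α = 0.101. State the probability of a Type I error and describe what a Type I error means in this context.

P(Type I error) = α = 0.101. A Type I error is rejecting H₀ when H₀ is actually true (false positive) — here, concluding that the defendant is guilty when in fact this is not the case. Consequence: convicting an innocent person.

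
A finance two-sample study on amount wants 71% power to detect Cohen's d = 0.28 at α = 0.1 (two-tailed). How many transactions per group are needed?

z_{α/2} = 1.645, z_β = Φ⁻¹(0.71) = 0.553. For small effect (d = 0.28): n per group = 2(z_{α/2} + z_β)²/d² = 2(1.645 + 0.553)²/0.28² = 123.2 → 124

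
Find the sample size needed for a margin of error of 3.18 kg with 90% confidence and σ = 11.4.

n = (z*σ/E)² = (1.645×11.4/3.18)² = 34.8 → n = 35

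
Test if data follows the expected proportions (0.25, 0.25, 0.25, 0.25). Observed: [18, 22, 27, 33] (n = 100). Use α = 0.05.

Expected: [25.0, 25.0, 25.0, 25.0]. χ² = 5.04. df = 3, critical = 7.815. Fail to reject H₀.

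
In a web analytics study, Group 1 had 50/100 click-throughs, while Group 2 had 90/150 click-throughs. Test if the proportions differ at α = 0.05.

p̂₁ = 0.5, p̂₂ = 0.6, pooled p̂ = 0.56. z = -1.56. Critical: ±1.96. Fail to reject H₀.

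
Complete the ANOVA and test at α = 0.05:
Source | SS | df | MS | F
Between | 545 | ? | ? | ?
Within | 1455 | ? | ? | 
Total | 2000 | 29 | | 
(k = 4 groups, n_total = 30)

df_between = 3, df_within = 26. MS_between = 181.67, MS_within = 55.96. F = 3.246, F_crit ≈ 2.975. Reject H₀.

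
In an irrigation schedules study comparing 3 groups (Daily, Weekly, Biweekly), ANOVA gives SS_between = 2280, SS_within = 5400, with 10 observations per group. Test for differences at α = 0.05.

df_between = 2, df_within = 27. F = MS_between/MS_within = 1140.0/200.0 = 5.7. F_crit ≈ 3.354. Reject H₀. At least one mean differs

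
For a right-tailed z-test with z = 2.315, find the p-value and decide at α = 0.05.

p = P(Z > 2.315) = 1 - Φ(2.315) ≈ 0.0103. Since p < 0.05, reject H₀ (significant) at α = 0.05.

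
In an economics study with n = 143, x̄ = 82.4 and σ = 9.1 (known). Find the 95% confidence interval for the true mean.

CI = x̄ ± z*(σ/√n) = 82.4 ± 1.96(9.1/√143) = 82.4 ± 1.49 = (80.91, 83.89)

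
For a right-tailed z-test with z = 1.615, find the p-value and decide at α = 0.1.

p = P(Z > 1.615) = 1 - Φ(1.615) ≈ 0.0532. Since p < 0.1, reject H₀ (significant) at α = 0.1.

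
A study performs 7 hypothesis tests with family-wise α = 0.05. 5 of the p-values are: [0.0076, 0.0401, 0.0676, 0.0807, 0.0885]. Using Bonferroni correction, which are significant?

Bonferroni α = 0.05/7 = 0.00714. None of the given p-values are significant.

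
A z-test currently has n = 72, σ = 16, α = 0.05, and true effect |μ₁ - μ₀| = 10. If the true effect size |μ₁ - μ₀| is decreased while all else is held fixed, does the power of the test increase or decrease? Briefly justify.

Power decreases: a smaller true effect decreases the non-centrality λ = |μ₁ - μ₀|/(σ/√n).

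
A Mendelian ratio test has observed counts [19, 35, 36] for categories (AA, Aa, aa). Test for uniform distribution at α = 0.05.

Expected = 30 each. χ² = Σ(O-E)²/E = 6.067. df = 2, critical value = 5.991. Reject H₀.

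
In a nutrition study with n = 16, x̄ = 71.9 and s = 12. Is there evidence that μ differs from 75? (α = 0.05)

t = (x̄ - μ₀)/(s/√n) = (71.9 - 75)/(12/√16) = -1.033. df = 15, critical t = ±2.131. Fail to reject H₀.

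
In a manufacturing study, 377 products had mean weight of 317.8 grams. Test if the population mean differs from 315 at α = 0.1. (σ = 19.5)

z = (x̄ - μ₀)/(σ/√n) = (317.8 - 315)/(19.5/√377) = 2.788. Critical value: ±1.645. Since |2.788| > 1.645, Reject H₀.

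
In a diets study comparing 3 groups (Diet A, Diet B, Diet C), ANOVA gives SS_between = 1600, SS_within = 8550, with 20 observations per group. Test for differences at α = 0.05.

df_between = 2, df_within = 57. F = MS_between/MS_within = 800.0/150.0 = 5.333. F_crit ≈ 3.159. Reject H₀. At least one mean differs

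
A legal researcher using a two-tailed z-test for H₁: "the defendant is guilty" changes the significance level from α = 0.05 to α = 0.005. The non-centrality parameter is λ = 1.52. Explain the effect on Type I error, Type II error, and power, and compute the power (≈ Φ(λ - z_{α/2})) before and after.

Decreasing α from 0.05 to 0.005:
• Type I error rate decreases (α is the Type I rate by definition).
• Critical value moves from z_{α/2} = 1.96 to 2.807, so power = Φ(λ - z_{α/2}) goes from Φ(1.52 - 1.96) = 0.33 to Φ(1.52 - 2.807) = 0.099.
• Type II error rate β = 1 - power therefore increases (0.67 → 0.901).
Appropriate when false positives are costly — here, convicting an innocent person.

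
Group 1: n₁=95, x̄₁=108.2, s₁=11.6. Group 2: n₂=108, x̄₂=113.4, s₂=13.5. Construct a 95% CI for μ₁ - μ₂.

Difference = -5.2. SE = √(11.6²/95 + 13.5²/108) = 1.762. CI = (-8.65, -1.75)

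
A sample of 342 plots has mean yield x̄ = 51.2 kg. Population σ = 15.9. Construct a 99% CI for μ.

CI = x̄ ± z*(σ/√n) = 51.2 ± 2.576(15.9/√342) = 51.2 ± 2.21 = (48.99, 53.41)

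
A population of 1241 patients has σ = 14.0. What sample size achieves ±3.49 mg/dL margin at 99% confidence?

Without FPC: n₀ = (2.576×14.0/3.49)² = 106.782. With FPC: n = n₀N/(n₀+N-1) = 98.4 → n = 99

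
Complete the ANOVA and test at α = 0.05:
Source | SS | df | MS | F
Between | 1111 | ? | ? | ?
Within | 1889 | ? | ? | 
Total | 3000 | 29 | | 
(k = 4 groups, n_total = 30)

df_between = 3, df_within = 26. MS_between = 370.33, MS_within = 72.65. F = 5.097, F_crit ≈ 2.975. Reject H₀.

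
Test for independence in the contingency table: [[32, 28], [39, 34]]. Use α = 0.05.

χ² = 0.0. df = 1, critical = 3.841. Fail to reject H₀. No evidence of dependence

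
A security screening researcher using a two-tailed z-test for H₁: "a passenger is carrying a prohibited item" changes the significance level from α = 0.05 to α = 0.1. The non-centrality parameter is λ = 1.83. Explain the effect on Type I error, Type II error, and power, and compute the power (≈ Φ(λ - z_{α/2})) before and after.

Increasing α from 0.05 to 0.1:
• Type I error rate increases (α is the Type I rate by definition).
• Critical value moves from z_{α/2} = 1.96 to 1.645, so power = Φ(λ - z_{α/2}) goes from Φ(1.83 - 1.96) = 0.448 to Φ(1.83 - 1.645) = 0.573.
• Type II error rate β = 1 - power therefore decreases (0.552 → 0.427).
Appropriate when false negatives are costly — here, letting a prohibited item through — security breach.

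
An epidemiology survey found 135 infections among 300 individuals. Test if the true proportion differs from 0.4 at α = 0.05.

p̂ = 0.45, p₀ = 0.4. z = (p̂ - p₀)/√(p₀(1-p₀)/n) = 1.768. Critical: ±1.96. Fail to reject H₀.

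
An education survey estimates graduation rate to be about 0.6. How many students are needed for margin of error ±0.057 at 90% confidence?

n = z²p(1-p)/E² = 1.645²×0.6×0.4/0.057² = 199.9 → n = 200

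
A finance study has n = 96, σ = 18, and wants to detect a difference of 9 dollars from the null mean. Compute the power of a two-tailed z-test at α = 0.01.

SE = σ/√n = 18/√96 = 1.837. Non-centrality λ = d/SE = 9/1.837 = 4.899. Power ≈ Φ(λ - z_{α/2}) = Φ(4.899 - 2.576) = Φ(2.323) = 0.99.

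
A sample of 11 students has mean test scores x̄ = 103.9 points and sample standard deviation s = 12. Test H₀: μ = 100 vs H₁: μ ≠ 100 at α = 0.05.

t = (x̄ - μ₀)/(s/√n) = (103.9 - 100)/(12/√11) = 1.078. df = 10, critical t = ±2.228. Fail to reject H₀.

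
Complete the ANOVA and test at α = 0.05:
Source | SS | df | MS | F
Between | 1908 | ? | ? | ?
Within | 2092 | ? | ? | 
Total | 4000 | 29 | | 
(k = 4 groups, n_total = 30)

df_between = 3, df_within = 26. MS_between = 636.0, MS_within = 80.46. F = 7.904, F_crit ≈ 2.975. Reject H₀.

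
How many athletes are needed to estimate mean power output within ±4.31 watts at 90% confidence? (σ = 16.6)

n = (z*σ/E)² = (1.645×16.6/4.31)² = 40.1 → n = 41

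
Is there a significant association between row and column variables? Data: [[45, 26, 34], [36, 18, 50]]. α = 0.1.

χ² = 5.498. df = 2, critical = 4.605. Reject H₀. Variables are dependent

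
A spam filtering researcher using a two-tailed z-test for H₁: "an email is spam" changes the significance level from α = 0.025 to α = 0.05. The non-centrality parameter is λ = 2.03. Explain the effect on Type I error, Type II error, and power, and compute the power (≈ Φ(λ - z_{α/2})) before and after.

Increasing α from 0.025 to 0.05:
• Type I error rate increases (α is the Type I rate by definition).
• Critical value moves from z_{α/2} = 2.241 to 1.96, so power = Φ(λ - z_{α/2}) goes from Φ(2.03 - 2.241) = 0.416 to Φ(2.03 - 1.96) = 0.528.
• Type II error rate β = 1 - power therefore decreases (0.584 → 0.472).
Appropriate when false negatives are costly — here, a spam email lands in the inbox.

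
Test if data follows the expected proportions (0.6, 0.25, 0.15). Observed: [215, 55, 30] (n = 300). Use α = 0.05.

Expected: [180.0, 75.0, 45.0]. χ² = 17.139. df = 2, critical = 5.991. Reject H₀.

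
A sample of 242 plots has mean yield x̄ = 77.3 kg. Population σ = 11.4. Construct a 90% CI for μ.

CI = x̄ ± z*(σ/√n) = 77.3 ± 1.645(11.4/√242) = 77.3 ± 1.21 = (76.09, 78.51)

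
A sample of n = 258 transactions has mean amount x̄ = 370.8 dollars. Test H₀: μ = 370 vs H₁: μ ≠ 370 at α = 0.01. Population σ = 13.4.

z = (x̄ - μ₀)/(σ/√n) = (370.8 - 370)/(13.4/√258) = 0.959. Critical value: ±2.576. Since |0.959| ≤ 2.576, Fail to reject H₀.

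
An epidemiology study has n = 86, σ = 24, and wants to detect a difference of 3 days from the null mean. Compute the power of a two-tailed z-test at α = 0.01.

SE = σ/√n = 24/√86 = 2.588. Non-centrality λ = d/SE = 3/2.588 = 1.159. Power ≈ Φ(λ - z_{α/2}) = Φ(1.159 - 2.576) = Φ(-1.417) = 0.078.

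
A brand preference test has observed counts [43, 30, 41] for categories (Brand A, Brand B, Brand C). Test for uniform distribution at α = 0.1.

Expected = 38 each. χ² = Σ(O-E)²/E = 2.579. df = 2, critical value = 4.605. Fail to reject H₀.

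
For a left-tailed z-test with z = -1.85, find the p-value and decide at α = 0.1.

p = P(Z < -1.85) = Φ(-1.85) ≈ 0.0322. Since p < 0.1, reject H₀ (significant) at α = 0.1.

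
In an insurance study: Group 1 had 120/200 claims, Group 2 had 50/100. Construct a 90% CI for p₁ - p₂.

p̂₁ = 0.6, p̂₂ = 0.5. Difference = 0.1. CI = (-0.0, 0.2)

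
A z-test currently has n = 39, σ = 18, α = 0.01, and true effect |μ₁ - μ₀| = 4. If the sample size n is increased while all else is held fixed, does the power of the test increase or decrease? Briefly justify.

Power increases: a larger n shrinks the standard error σ/√n, moving the sampling distribution under H₁ further from the critical value.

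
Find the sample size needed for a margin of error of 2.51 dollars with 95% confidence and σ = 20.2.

n = (z*σ/E)² = (1.96×20.2/2.51)² = 248.8 → n = 249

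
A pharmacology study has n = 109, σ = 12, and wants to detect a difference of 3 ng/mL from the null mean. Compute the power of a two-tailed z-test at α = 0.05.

SE = σ/√n = 12/√109 = 1.149. Non-centrality λ = d/SE = 3/1.149 = 2.61. Power ≈ Φ(λ - z_{α/2}) = Φ(2.61 - 1.96) = Φ(0.65) = 0.742.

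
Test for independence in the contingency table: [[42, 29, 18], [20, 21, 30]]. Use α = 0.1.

χ² = 10.19. df = 2, critical = 4.605. Reject H₀. Variables are dependent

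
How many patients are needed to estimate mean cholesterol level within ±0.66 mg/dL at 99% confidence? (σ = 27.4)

n = (z*σ/E)² = (2.576×27.4/0.66)² = 11436.8 → n = 11437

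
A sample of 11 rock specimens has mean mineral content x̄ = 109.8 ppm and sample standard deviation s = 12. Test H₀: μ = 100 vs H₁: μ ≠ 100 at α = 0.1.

t = (x̄ - μ₀)/(s/√n) = (109.8 - 100)/(12/√11) = 2.709. df = 10, critical t = ±1.812. Reject H₀.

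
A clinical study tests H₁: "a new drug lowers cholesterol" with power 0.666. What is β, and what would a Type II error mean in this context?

β = 1 - power = 1 - 0.666 = 0.334. A Type II error is failing to reject H₀ when H₀ is false (false negative) — here, failing to conclude that a new drug lowers cholesterol when in fact it is true. Consequence: shelving an effective drug — patients miss out on a treatment that would have helped.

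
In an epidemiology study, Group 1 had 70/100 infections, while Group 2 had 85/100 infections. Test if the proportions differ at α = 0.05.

p̂₁ = 0.7, p̂₂ = 0.85, pooled p̂ = 0.775. z = -2.54. Critical: ±1.96. Reject H₀.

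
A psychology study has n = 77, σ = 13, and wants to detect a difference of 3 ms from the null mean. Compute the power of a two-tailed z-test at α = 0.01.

SE = σ/√n = 13/√77 = 1.481. Non-centrality λ = d/SE = 3/1.481 = 2.025. Power ≈ Φ(λ - z_{α/2}) = Φ(2.025 - 2.576) = Φ(-0.551) = 0.291.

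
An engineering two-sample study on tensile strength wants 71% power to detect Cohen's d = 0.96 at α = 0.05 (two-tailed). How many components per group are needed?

z_{α/2} = 1.96, z_β = Φ⁻¹(0.71) = 0.553. For large effect (d = 0.96): n per group = 2(z_{α/2} + z_β)²/d² = 2(1.96 + 0.553)²/0.96² = 13.7 → 14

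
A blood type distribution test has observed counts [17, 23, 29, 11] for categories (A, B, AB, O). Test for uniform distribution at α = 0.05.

Expected = 20 each. χ² = Σ(O-E)²/E = 9.0. df = 3, critical value = 7.815. Reject H₀.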